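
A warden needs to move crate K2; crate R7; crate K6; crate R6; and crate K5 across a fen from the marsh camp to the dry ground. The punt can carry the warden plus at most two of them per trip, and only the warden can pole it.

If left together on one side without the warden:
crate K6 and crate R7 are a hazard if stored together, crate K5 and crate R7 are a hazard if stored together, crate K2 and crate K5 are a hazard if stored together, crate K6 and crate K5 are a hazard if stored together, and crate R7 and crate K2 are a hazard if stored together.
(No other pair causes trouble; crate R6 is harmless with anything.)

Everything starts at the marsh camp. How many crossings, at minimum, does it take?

Counting alone: the warden can take at most 2 across per trip to the dry ground, so moving all 5 needs at least 3 loaded trips out, with a return between consecutive ones — at least 5 crossings.
The safety rule pushes this higher. Following every safe sequence of crossings, the most of the 5 that can be at the dry ground as the punt arrives there on crossing 5 is 4 — never all 5.
So no plan with fewer than 7 crossings exists, and this one achieves 7:
1. Warden goes to the dry ground with crate K5 and crate R7.
2. Warden goes back to the marsh camp with crate R7.
3. Warden goes to the dry ground with crate K2 and crate K6.
4. Warden goes back to the marsh camp with crate K5.
5. Warden goes to the dry ground with crate R6 and crate R7.
6. Warden goes back to the marsh camp with crate R7.
7. Warden goes to the dry ground with crate K5 and crate R7.

7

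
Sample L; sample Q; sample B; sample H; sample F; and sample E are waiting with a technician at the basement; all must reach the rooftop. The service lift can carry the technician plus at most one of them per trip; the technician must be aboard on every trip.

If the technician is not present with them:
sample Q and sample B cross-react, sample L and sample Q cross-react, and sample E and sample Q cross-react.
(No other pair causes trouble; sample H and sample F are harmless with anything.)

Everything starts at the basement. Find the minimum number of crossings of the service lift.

Following every safe sequence of crossings from the start, the most of the 6 that can be at the rooftop as the service lift arrives there on crossings 1, 3, 5, 7 is 1, 2, 3, 4 respectively; the best ever achieved is 4 of 6.
From crossing 9 on, no configuration arises that was not already reachable earlier: only 36 distinct safe configurations (who is on which side, and where the service lift is) can ever be reached, none of them has everyone across, and every continuation just revisits them. So no valid plan exists.

impossible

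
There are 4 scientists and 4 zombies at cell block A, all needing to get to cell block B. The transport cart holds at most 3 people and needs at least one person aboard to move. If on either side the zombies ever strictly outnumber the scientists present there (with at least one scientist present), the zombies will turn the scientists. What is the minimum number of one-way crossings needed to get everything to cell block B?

9

Counting alone: each trip to cell block B takes at most 3 across and each return brings at least 1 back, so after t trips out (and t−1 returns) at most 3t − (t−1) of the 8 are across; that first reaches 8 at t = 4, so at least 7 crossings are needed.
The safety rule pushes this higher. Following every safe sequence of crossings, the most of the 8 that can be at cell block B as the transport cart arrives there on crossing 7 is 7 — never all 8.
So no plan with fewer than 9 crossings exists, and this one achieves 9:
1. 2 zombies → cell block B.  (cell block A: 4S 2Z; cell block B: 0S 2Z)
2. 1 zombie ← cell block A.  (cell block A: 4S 3Z; cell block B: 0S 1Z)
3. 3 zombies → cell block B.  (cell block A: 4S 0Z; cell block B: 0S 4Z)
4. 1 zombie ← cell block A.  (cell block A: 4S 1Z; cell block B: 0S 3Z)
5. 3 scientists → cell block B.  (cell block A: 1S 1Z; cell block B: 3S 3Z)
6. 1 scientist and 1 zombie ← cell block A.  (cell block A: 2S 2Z; cell block B: 2S 2Z)
7. 2 scientists → cell block B.  (cell block A: 0S 2Z; cell block B: 4S 2Z)
8. 1 zombie ← cell block A.  (cell block A: 0S 3Z; cell block B: 4S 1Z)
9. 3 zombies → cell block B.  (cell block A: 0S 0Z; cell block B: 4S 4Z)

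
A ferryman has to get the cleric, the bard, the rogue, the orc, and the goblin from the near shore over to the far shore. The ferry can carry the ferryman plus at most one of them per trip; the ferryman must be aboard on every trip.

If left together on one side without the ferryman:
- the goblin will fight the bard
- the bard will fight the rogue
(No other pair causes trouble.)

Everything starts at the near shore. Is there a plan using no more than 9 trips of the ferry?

No

Counting alone: the ferryman can take at most 1 across per trip to the far shore, so moving all 5 needs at least 5 loaded trips out, with a return between consecutive ones — at least 9 crossings.
The safety rule pushes this higher. Following every safe sequence of crossings, the most of the 5 that can be at the far shore as the ferry arrives there on crossing 9 is 4 — never all 5.
So the move cannot be finished within 9 crossings. (The shortest complete plan takes 11:)
1. Ferryman goes to the far shore with the bard.  [the near shore: the cleric, the goblin, the orc, the rogue | the far shore: the bard]
2. Ferryman goes back to the near shore alone.  [the near shore: the cleric, the goblin, the orc, the rogue | the far shore: the bard]
3. Ferryman goes to the far shore with the cleric.  [the near shore: the goblin, the orc, the rogue | the far shore: the bard, the cleric]
4. Ferryman goes back to the near shore alone.  [the near shore: the goblin, the orc, the rogue | the far shore: the bard, the cleric]
5. Ferryman goes to the far shore with the rogue.  [the near shore: the goblin, the orc | the far shore: the bard, the cleric, the rogue]
6. Ferryman goes back to the near shore with the bard.  [the near shore: the bard, the goblin, the orc | the far shore: the cleric, the rogue]
7. Ferryman goes to the far shore with the goblin.  [the near shore: the bard, the orc | the far shore: the cleric, the goblin, the rogue]
8. Ferryman goes back to the near shore alone.  [the near shore: the bard, the orc | the far shore: the cleric, the goblin, the rogue]
9. Ferryman goes to the far shore with the orc.  [the near shore: the bard | the far shore: the cleric, the goblin, the orc, the rogue]
10. Ferryman goes back to the near shore alone.  [the near shore: the bard | the far shore: the cleric, the goblin, the orc, the rogue]
11. Ferryman goes to the far shore with the bard.  [the near shore: — | the far shore: the bard, the cleric, the goblin, the orc, the rogue]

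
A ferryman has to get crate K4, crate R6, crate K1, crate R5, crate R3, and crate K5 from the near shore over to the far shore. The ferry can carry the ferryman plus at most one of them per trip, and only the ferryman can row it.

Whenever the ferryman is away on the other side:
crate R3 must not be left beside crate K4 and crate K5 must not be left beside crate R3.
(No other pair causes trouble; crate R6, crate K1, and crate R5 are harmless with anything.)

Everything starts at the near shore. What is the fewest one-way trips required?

Counting alone: the ferryman can take at most 1 across per trip to the far shore, so moving all 6 needs at least 6 loaded trips out, with a return between consecutive ones — at least 11 crossings.
The safety rule pushes this higher. Following every safe sequence of crossings, the most of the 6 that can be at the far shore as the ferry arrives there on crossing 11 is 5 — never all 6.
So no plan with fewer than 13 crossings exists, and this one achieves 13:
1. Ferryman goes to the far shore with crate R3.  [the near shore: crate K1, crate K4, crate K5, crate R5, crate R6 | the far shore: crate R3]
2. Ferryman goes back to the near shore alone.  [the near shore: crate K1, crate K4, crate K5, crate R5, crate R6 | the far shore: crate R3]
3. Ferryman goes to the far shore with crate K4.  [the near shore: crate K1, crate K5, crate R5, crate R6 | the far shore: crate K4, crate R3]
4. Ferryman goes back to the near shore with crate R3.  [the near shore: crate K1, crate K5, crate R3, crate R5, crate R6 | the far shore: crate K4]
5. Ferryman goes to the far shore with crate K5.  [the near shore: crate K1, crate R3, crate R5, crate R6 | the far shore: crate K4, crate K5]
6. Ferryman goes back to the near shore alone.  [the near shore: crate K1, crate R3, crate R5, crate R6 | the far shore: crate K4, crate K5]
7. Ferryman goes to the far shore with crate R6.  [the near shore: crate K1, crate R3, crate R5 | the far shore: crate K4, crate K5, crate R6]
8. Ferryman goes back to the near shore alone.  [the near shore: crate K1, crate R3, crate R5 | the far shore: crate K4, crate K5, crate R6]
9. Ferryman goes to the far shore with crate K1.  [the near shore: crate R3, crate R5 | the far shore: crate K1, crate K4, crate K5, crate R6]
10. Ferryman goes back to the near shore alone.  [the near shore: crate R3, crate R5 | the far shore: crate K1, crate K4, crate K5, crate R6]
11. Ferryman goes to the far shore with crate R5.  [the near shore: crate R3 | the far shore: crate K1, crate K4, crate K5, crate R5, crate R6]
12. Ferryman goes back to the near shore alone.  [the near shore: crate R3 | the far shore: crate K1, crate K4, crate K5, crate R5, crate R6]
13. Ferryman goes to the far shore with crate R3.  [the near shore: — | the far shore: crate K1, crate K4, crate K5, crate R3, crate R5, crate R6]

13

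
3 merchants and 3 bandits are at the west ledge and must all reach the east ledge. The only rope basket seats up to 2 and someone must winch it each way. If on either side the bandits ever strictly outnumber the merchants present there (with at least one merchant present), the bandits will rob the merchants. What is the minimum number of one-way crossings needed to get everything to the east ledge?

Counting alone: each trip to the east ledge takes at most 2 across and each return brings at least 1 back, so after t trips out (and t−1 returns) at most 2t − (t−1) of the 6 are across; that first reaches 6 at t = 5, so at least 9 crossings are needed.
The safety rule pushes this higher. Following every safe sequence of crossings, the most of the 6 that can be at the east ledge as the rope basket arrives there on crossing 9 is 5 — never all 6.
So no plan with fewer than 11 crossings exists, and this one achieves 11:
1. 2 bandits → the east ledge.  (the west ledge: 3M 1B; the east ledge: 0M 2B)
2. 1 bandit ← the west ledge.  (the west ledge: 3M 2B; the east ledge: 0M 1B)
3. 2 bandits → the east ledge.  (the west ledge: 3M 0B; the east ledge: 0M 3B)
4. 1 bandit ← the west ledge.  (the west ledge: 3M 1B; the east ledge: 0M 2B)
5. 2 merchants → the east ledge.  (the west ledge: 1M 1B; the east ledge: 2M 2B)
6. 1 merchant and 1 bandit ← the west ledge.  (the west ledge: 2M 2B; the east ledge: 1M 1B)
7. 2 merchants → the east ledge.  (the west ledge: 0M 2B; the east ledge: 3M 1B)
8. 1 bandit ← the west ledge.  (the west ledge: 0M 3B; the east ledge: 3M 0B)
9. 2 bandits → the east ledge.  (the west ledge: 0M 1B; the east ledge: 3M 2B)
10. 1 bandit ← the west ledge.  (the west ledge: 0M 2B; the east ledge: 3M 1B)
11. 2 bandits → the east ledge.  (the west ledge: 0M 0B; the east ledge: 3M 3B)

11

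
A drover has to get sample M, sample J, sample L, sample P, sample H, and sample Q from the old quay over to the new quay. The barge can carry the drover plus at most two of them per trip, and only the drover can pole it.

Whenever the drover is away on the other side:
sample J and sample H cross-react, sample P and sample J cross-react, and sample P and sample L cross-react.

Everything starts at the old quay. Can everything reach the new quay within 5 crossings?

Yes — this plan uses 5 crossings (≤ 5):
1. Drover goes to the new quay with sample J and sample L.  [the old quay: sample H, sample M, sample P, sample Q | the new quay: sample J, sample L]
2. Drover goes back to the old quay alone.  [the old quay: sample H, sample M, sample P, sample Q | the new quay: sample J, sample L]
3. Drover goes to the new quay with sample M and sample Q.  [the old quay: sample H, sample P | the new quay: sample J, sample L, sample M, sample Q]
4. Drover goes back to the old quay alone.  [the old quay: sample H, sample P | the new quay: sample J, sample L, sample M, sample Q]
5. Drover goes to the new quay with sample H and sample P.  [the old quay: — | the new quay: sample H, sample J, sample L, sample M, sample P, sample Q]

Yes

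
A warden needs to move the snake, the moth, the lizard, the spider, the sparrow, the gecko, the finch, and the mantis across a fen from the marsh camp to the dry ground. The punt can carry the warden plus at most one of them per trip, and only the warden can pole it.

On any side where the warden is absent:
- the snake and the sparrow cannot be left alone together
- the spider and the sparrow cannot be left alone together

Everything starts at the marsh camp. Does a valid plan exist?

1. Warden goes to the dry ground with the sparrow.  [the marsh camp: the finch, the gecko, the lizard, the mantis, the moth, the snake, the spider | the dry ground: the sparrow]
2. Warden goes back to the marsh camp alone.  [the marsh camp: the finch, the gecko, the lizard, the mantis, the moth, the snake, the spider | the dry ground: the sparrow]
3. Warden goes to the dry ground with the snake.  [the marsh camp: the finch, the gecko, the lizard, the mantis, the moth, the spider | the dry ground: the snake, the sparrow]
4. Warden goes back to the marsh camp with the sparrow.  [the marsh camp: the finch, the gecko, the lizard, the mantis, the moth, the sparrow, the spider | the dry ground: the snake]
5. Warden goes to the dry ground with the spider.  [the marsh camp: the finch, the gecko, the lizard, the mantis, the moth, the sparrow | the dry ground: the snake, the spider]
6. Warden goes back to the marsh camp alone.  [the marsh camp: the finch, the gecko, the lizard, the mantis, the moth, the sparrow | the dry ground: the snake, the spider]
7. Warden goes to the dry ground with the moth.  [the marsh camp: the finch, the gecko, the lizard, the mantis, the sparrow | the dry ground: the moth, the snake, the spider]
8. Warden goes back to the marsh camp alone.  [the marsh camp: the finch, the gecko, the lizard, the mantis, the sparrow | the dry ground: the moth, the snake, the spider]
9. Warden goes to the dry ground with the lizard.  [the marsh camp: the finch, the gecko, the mantis, the sparrow | the dry ground: the lizard, the moth, the snake, the spider]
10. Warden goes back to the marsh camp alone.  [the marsh camp: the finch, the gecko, the mantis, the sparrow | the dry ground: the lizard, the moth, the snake, the spider]
11. Warden goes to the dry ground with the gecko.  [the marsh camp: the finch, the mantis, the sparrow | the dry ground: the gecko, the lizard, the moth, the snake, the spider]
12. Warden goes back to the marsh camp alone.  [the marsh camp: the finch, the mantis, the sparrow | the dry ground: the gecko, the lizard, the moth, the snake, the spider]
13. Warden goes to the dry ground with the finch.  [the marsh camp: the mantis, the sparrow | the dry ground: the finch, the gecko, the lizard, the moth, the snake, the spider]
14. Warden goes back to the marsh camp alone.  [the marsh camp: the mantis, the sparrow | the dry ground: the finch, the gecko, the lizard, the moth, the snake, the spider]
15. Warden goes to the dry ground with the mantis.  [the marsh camp: the sparrow | the dry ground: the finch, the gecko, the lizard, the mantis, the moth, the snake, the spider]
16. Warden goes back to the marsh camp alone.  [the marsh camp: the sparrow | the dry ground: the finch, the gecko, the lizard, the mantis, the moth, the snake, the spider]
17. Warden goes to the dry ground with the sparrow.  [the marsh camp: — | the dry ground: the finch, the gecko, the lizard, the mantis, the moth, the snake, the sparrow, the spider]

Yes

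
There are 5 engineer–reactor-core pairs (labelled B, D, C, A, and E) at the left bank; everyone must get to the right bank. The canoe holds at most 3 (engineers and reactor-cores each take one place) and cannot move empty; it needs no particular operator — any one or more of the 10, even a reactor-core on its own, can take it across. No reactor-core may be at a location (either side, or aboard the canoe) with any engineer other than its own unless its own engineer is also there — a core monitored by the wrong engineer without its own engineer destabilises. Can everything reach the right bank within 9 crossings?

No

Counting alone: each trip to the right bank takes at most 3 across and each return brings at least 1 back, so after t trips out (and t−1 returns) at most 3t − (t−1) of the 10 are across; that first reaches 10 at t = 5, so at least 9 crossings are needed.
The safety rule pushes this higher. Following every safe sequence of crossings, the most of the 10 that can be at the right bank as the canoe arrives there on crossing 9 is 9 — never all 10.
So the move cannot be finished within 9 crossings. (The shortest complete plan takes 11:)
1. engineer B and reactor-core B cross → the right bank.
2. engineer B crosses ← the left bank.
3. reactor-core A, reactor-core C, and reactor-core D cross → the right bank.
4. reactor-core B crosses ← the left bank.
5. engineer A, engineer C, and engineer D cross → the right bank.
6. engineer D and reactor-core D cross ← the left bank.
7. engineer B, engineer D, and engineer E cross → the right bank.
8. reactor-core C crosses ← the left bank.
9. reactor-core B and reactor-core D cross → the right bank.
10. reactor-core B crosses ← the left bank.
11. reactor-core B, reactor-core C, and reactor-core E cross → the right bank.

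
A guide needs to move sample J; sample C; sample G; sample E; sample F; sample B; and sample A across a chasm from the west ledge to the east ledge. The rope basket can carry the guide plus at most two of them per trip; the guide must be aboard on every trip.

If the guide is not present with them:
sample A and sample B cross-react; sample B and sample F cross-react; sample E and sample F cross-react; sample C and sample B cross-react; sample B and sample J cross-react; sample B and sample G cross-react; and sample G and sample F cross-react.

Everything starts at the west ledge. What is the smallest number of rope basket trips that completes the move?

Counting alone: the guide can take at most 2 across per trip to the east ledge, so moving all 7 needs at least 4 loaded trips out, with a return between consecutive ones — at least 7 crossings.
The safety rule pushes this higher. Following every safe sequence of crossings, the most of the 7 that can be at the east ledge as the rope basket arrives there on crossings 7, 9 is 5, 6 respectively — never all 7.
So no plan with fewer than 11 crossings exists, and this one achieves 11:
1. Guide goes to the east ledge with sample B and sample F.  [the west ledge: sample A, sample C, sample E, sample G, sample J | the east ledge: sample B, sample F]
2. Guide goes back to the west ledge with sample F.  [the west ledge: sample A, sample C, sample E, sample F, sample G, sample J | the east ledge: sample B]
3. Guide goes to the east ledge with sample F and sample J.  [the west ledge: sample A, sample C, sample E, sample G | the east ledge: sample B, sample F, sample J]
4. Guide goes back to the west ledge with sample B.  [the west ledge: sample A, sample B, sample C, sample E, sample G | the east ledge: sample F, sample J]
5. Guide goes to the east ledge with sample B and sample C.  [the west ledge: sample A, sample E, sample G | the east ledge: sample B, sample C, sample F, sample J]
6. Guide goes back to the west ledge with sample B.  [the west ledge: sample A, sample B, sample E, sample G | the east ledge: sample C, sample F, sample J]
7. Guide goes to the east ledge with sample A and sample G.  [the west ledge: sample B, sample E | the east ledge: sample A, sample C, sample F, sample G, sample J]
8. Guide goes back to the west ledge with sample G.  [the west ledge: sample B, sample E, sample G | the east ledge: sample A, sample C, sample F, sample J]
9. Guide goes to the east ledge with sample E and sample G.  [the west ledge: sample B | the east ledge: sample A, sample C, sample E, sample F, sample G, sample J]
10. Guide goes back to the west ledge with sample F.  [the west ledge: sample B, sample F | the east ledge: sample A, sample C, sample E, sample G, sample J]
11. Guide goes to the east ledge with sample B and sample F.  [the west ledge: — | the east ledge: sample A, sample B, sample C, sample E, sample F, sample G, sample J]

11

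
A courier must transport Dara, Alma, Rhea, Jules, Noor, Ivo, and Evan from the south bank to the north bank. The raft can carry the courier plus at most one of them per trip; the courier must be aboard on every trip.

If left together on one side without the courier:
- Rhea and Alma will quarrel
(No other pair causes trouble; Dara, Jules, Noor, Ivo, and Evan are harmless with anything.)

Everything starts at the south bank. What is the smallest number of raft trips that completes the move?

13

Counting alone: the courier can take at most 1 across per trip to the north bank, so moving all 7 needs at least 7 loaded trips out, with a return between consecutive ones — at least 13 crossings.
The plan below uses exactly 13 crossings, so it is optimal:
1. Courier goes to the north bank with Alma.
2. Courier goes back to the south bank alone.
3. Courier goes to the north bank with Dara.
4. Courier goes back to the south bank alone.
5. Courier goes to the north bank with Jules.
6. Courier goes back to the south bank alone.
7. Courier goes to the north bank with Noor.
8. Courier goes back to the south bank alone.
9. Courier goes to the north bank with Ivo.
10. Courier goes back to the south bank alone.
11. Courier goes to the north bank with Evan.
12. Courier goes back to the south bank alone.
13. Courier goes to the north bank with Rhea.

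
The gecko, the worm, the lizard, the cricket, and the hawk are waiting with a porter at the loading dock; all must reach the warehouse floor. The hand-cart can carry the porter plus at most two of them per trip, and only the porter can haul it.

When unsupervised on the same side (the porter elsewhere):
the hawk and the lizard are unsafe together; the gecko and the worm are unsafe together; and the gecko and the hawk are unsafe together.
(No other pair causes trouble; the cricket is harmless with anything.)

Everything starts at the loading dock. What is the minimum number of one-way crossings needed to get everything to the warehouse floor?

Counting alone: the porter can take at most 2 across per trip to the warehouse floor, so moving all 5 needs at least 3 loaded trips out, with a return between consecutive ones — at least 5 crossings.
The plan below uses exactly 5 crossings, so it is optimal:
1. Porter goes to the warehouse floor with the gecko and the lizard.  [the loading dock: the cricket, the hawk, the worm | the warehouse floor: the gecko, the lizard]
2. Porter goes back to the loading dock alone.  [the loading dock: the cricket, the hawk, the worm | the warehouse floor: the gecko, the lizard]
3. Porter goes to the warehouse floor with the cricket.  [the loading dock: the hawk, the worm | the warehouse floor: the cricket, the gecko, the lizard]
4. Porter goes back to the loading dock alone.  [the loading dock: the hawk, the worm | the warehouse floor: the cricket, the gecko, the lizard]
5. Porter goes to the warehouse floor with the hawk and the worm.  [the loading dock: — | the warehouse floor: the cricket, the gecko, the hawk, the lizard, the worm]

5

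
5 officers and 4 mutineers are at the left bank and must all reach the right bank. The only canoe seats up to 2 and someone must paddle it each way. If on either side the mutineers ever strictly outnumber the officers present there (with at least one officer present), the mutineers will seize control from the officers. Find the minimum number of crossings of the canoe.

Counting alone: each trip to the right bank takes at most 2 across and each return brings at least 1 back, so after t trips out (and t−1 returns) at most 2t − (t−1) of the 9 are across; that first reaches 9 at t = 8, so at least 15 crossings are needed.
The plan below uses exactly 15 crossings, so it is optimal:
1. 2 mutineers → the right bank.  (the left bank: 5O 2M; the right bank: 0O 2M)
2. 1 mutineer ← the left bank.  (the left bank: 5O 3M; the right bank: 0O 1M)
3. 2 mutineers → the right bank.  (the left bank: 5O 1M; the right bank: 0O 3M)
4. 1 mutineer ← the left bank.  (the left bank: 5O 2M; the right bank: 0O 2M)
5. 2 officers → the right bank.  (the left bank: 3O 2M; the right bank: 2O 2M)
6. 1 mutineer ← the left bank.  (the left bank: 3O 3M; the right bank: 2O 1M)
7. 1 officer and 1 mutineer → the right bank.  (the left bank: 2O 2M; the right bank: 3O 2M)
8. 1 officer ← the left bank.  (the left bank: 3O 2M; the right bank: 2O 2M)
9. 1 officer and 1 mutineer → the right bank.  (the left bank: 2O 1M; the right bank: 3O 3M)
10. 1 mutineer ← the left bank.  (the left bank: 2O 2M; the right bank: 3O 2M)
11. 1 officer and 1 mutineer → the right bank.  (the left bank: 1O 1M; the right bank: 4O 3M)
12. 1 officer ← the left bank.  (the left bank: 2O 1M; the right bank: 3O 3M)
13. 1 officer and 1 mutineer → the right bank.  (the left bank: 1O 0M; the right bank: 4O 4M)
14. 1 mutineer ← the left bank.  (the left bank: 1O 1M; the right bank: 4O 3M)
15. 1 officer and 1 mutineer → the right bank.  (the left bank: 0O 0M; the right bank: 5O 4M)

15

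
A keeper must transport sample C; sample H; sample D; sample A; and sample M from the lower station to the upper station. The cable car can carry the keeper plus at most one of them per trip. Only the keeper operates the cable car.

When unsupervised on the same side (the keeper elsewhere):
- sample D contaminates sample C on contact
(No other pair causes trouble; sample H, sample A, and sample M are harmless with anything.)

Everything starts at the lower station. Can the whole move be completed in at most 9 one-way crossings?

Yes — this plan uses 9 crossings (≤ 9):
1. Keeper goes to the upper station with sample C.
2. Keeper goes back to the lower station alone.
3. Keeper goes to the upper station with sample H.
4. Keeper goes back to the lower station alone.
5. Keeper goes to the upper station with sample A.
6. Keeper goes back to the lower station alone.
7. Keeper goes to the upper station with sample M.
8. Keeper goes back to the lower station alone.
9. Keeper goes to the upper station with sample D.

Yes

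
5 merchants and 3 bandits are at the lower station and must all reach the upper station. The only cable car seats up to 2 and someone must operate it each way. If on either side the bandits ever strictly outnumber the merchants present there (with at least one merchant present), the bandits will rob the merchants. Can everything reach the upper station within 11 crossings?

Counting alone: each trip to the upper station takes at most 2 across and each return brings at least 1 back, so after t trips out (and t−1 returns) at most 2t − (t−1) of the 8 are across; that first reaches 8 at t = 7, so at least 13 crossings are needed.
Since 11 < 13, 11 crossings cannot be enough. (The shortest complete plan in fact takes 13:)
1. 2 bandits → the upper station.  (the lower station: 5M 1B; the upper station: 0M 2B)
2. 1 bandit ← the lower station.  (the lower station: 5M 2B; the upper station: 0M 1B)
3. 2 bandits → the upper station.  (the lower station: 5M 0B; the upper station: 0M 3B)
4. 1 bandit ← the lower station.  (the lower station: 5M 1B; the upper station: 0M 2B)
5. 2 merchants → the upper station.  (the lower station: 3M 1B; the upper station: 2M 2B)
6. 1 bandit ← the lower station.  (the lower station: 3M 2B; the upper station: 2M 1B)
7. 1 merchant and 1 bandit → the upper station.  (the lower station: 2M 1B; the upper station: 3M 2B)
8. 1 bandit ← the lower station.  (the lower station: 2M 2B; the upper station: 3M 1B)
9. 2 bandits → the upper station.  (the lower station: 2M 0B; the upper station: 3M 3B)
10. 1 bandit ← the lower station.  (the lower station: 2M 1B; the upper station: 3M 2B)
11. 1 merchant and 1 bandit → the upper station.  (the lower station: 1M 0B; the upper station: 4M 3B)
12. 1 bandit ← the lower station.  (the lower station: 1M 1B; the upper station: 4M 2B)
13. 1 merchant and 1 bandit → the upper station.  (the lower station: 0M 0B; the upper station: 5M 3B)

No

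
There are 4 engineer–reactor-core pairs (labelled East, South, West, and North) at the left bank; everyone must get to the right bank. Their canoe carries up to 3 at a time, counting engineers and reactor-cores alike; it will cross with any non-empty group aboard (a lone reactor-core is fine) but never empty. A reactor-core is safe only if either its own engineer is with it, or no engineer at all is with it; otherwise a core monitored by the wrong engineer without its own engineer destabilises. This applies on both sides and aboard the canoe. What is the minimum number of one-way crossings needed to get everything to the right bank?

9

Counting alone: each trip to the right bank takes at most 3 across and each return brings at least 1 back, so after t trips out (and t−1 returns) at most 3t − (t−1) of the 8 are across; that first reaches 8 at t = 4, so at least 7 crossings are needed.
The safety rule pushes this higher. Following every safe sequence of crossings, the most of the 8 that can be at the right bank as the canoe arrives there on crossing 7 is 7 — never all 8.
So no plan with fewer than 9 crossings exists, and this one achieves 9:
1. engineer East and reactor-core East cross → the right bank.
2. engineer East crosses ← the left bank.
3. engineer East, engineer South, and reactor-core South cross → the right bank.
4. engineer East and reactor-core East cross ← the left bank.
5. engineer East, engineer North, and engineer West cross → the right bank.
6. reactor-core South crosses ← the left bank.
7. reactor-core East and reactor-core South cross → the right bank.
8. reactor-core East crosses ← the left bank.
9. reactor-core East, reactor-core North, and reactor-core West cross → the right bank.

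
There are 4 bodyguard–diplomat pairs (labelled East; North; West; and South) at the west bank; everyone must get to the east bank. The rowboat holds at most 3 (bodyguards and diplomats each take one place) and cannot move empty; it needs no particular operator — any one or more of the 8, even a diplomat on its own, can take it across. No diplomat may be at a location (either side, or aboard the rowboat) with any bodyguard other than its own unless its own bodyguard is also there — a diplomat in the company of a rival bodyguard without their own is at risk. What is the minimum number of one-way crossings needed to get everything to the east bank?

Counting alone: each trip to the east bank takes at most 3 across and each return brings at least 1 back, so after t trips out (and t−1 returns) at most 3t − (t−1) of the 8 are across; that first reaches 8 at t = 4, so at least 7 crossings are needed.
The safety rule pushes this higher. Following every safe sequence of crossings, the most of the 8 that can be at the east bank as the rowboat arrives there on crossing 7 is 7 — never all 8.
So no plan with fewer than 9 crossings exists, and this one achieves 9:
1. bodyguard East and diplomat East cross → the east bank.
2. bodyguard East crosses ← the west bank.
3. bodyguard East, bodyguard North, and diplomat North cross → the east bank.
4. bodyguard East and diplomat East cross ← the west bank.
5. bodyguard East, bodyguard South, and bodyguard West cross → the east bank.
6. diplomat North crosses ← the west bank.
7. diplomat East and diplomat North cross → the east bank.
8. diplomat East crosses ← the west bank.
9. diplomat East, diplomat South, and diplomat West cross → the east bank.

9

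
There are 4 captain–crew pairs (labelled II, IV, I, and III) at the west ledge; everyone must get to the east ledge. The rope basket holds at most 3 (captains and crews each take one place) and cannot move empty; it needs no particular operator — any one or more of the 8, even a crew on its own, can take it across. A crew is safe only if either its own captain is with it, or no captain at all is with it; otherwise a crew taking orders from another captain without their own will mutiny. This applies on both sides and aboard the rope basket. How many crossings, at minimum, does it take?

Counting alone: each trip to the east ledge takes at most 3 across and each return brings at least 1 back, so after t trips out (and t−1 returns) at most 3t − (t−1) of the 8 are across; that first reaches 8 at t = 4, so at least 7 crossings are needed.
The safety rule pushes this higher. Following every safe sequence of crossings, the most of the 8 that can be at the east ledge as the rope basket arrives there on crossing 7 is 7 — never all 8.
So no plan with fewer than 9 crossings exists, and this one achieves 9:
1. captain II and crew II cross → the east ledge.
2. captain II crosses ← the west ledge.
3. captain II, captain IV, and crew IV cross → the east ledge.
4. captain II and crew II cross ← the west ledge.
5. captain I, captain II, and captain III cross → the east ledge.
6. crew IV crosses ← the west ledge.
7. crew II and crew IV cross → the east ledge.
8. crew II crosses ← the west ledge.
9. crew I, crew II, and crew III cross → the east ledge.

9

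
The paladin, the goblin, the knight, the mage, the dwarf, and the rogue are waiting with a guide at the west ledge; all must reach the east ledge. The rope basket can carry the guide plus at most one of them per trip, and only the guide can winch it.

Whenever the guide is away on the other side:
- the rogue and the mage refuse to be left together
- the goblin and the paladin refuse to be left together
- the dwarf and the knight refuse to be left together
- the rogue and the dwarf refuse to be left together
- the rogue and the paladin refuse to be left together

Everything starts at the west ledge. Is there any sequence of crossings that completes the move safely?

Whatever the first load, the items left behind include a forbidden pair without the guide. No opening move is safe, so no plan exists.

No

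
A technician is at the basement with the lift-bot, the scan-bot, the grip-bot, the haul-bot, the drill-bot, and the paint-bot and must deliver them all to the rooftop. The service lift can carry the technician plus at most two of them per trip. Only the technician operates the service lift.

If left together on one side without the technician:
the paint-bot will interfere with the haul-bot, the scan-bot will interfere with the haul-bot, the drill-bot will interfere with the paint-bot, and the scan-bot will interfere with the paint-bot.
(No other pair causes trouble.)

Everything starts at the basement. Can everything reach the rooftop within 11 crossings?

Yes

Yes — this plan uses 9 crossings (≤ 11):
1. Technician goes to the rooftop with the paint-bot and the scan-bot.
2. Technician goes back to the basement with the scan-bot.
3. Technician goes to the rooftop with the lift-bot and the scan-bot.
4. Technician goes back to the basement with the scan-bot.
5. Technician goes to the rooftop with the grip-bot and the scan-bot.
6. Technician goes back to the basement with the scan-bot.
7. Technician goes to the rooftop with the drill-bot and the scan-bot.
8. Technician goes back to the basement with the paint-bot.
9. Technician goes to the rooftop with the haul-bot and the paint-bot.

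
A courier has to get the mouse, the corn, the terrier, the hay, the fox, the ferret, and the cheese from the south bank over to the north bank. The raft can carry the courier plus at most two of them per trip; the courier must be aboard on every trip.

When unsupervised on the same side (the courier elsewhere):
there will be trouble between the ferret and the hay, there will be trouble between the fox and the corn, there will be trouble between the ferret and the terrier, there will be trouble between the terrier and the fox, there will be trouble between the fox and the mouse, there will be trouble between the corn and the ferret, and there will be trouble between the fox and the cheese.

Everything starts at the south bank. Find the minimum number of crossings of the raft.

Counting alone: the courier can take at most 2 across per trip to the north bank, so moving all 7 needs at least 4 loaded trips out, with a return between consecutive ones — at least 7 crossings.
The safety rule pushes this higher. Following every safe sequence of crossings, the most of the 7 that can be at the north bank as the raft arrives there on crossing 7 is 6 — never all 7.
So no plan with fewer than 9 crossings exists, and this one achieves 9:
1. Courier goes to the north bank with the ferret and the fox.
2. Courier goes back to the south bank alone.
3. Courier goes to the north bank with the hay.
4. Courier goes back to the south bank with the ferret.
5. Courier goes to the north bank with the corn and the terrier.
6. Courier goes back to the south bank with the fox.
7. Courier goes to the north bank with the cheese and the mouse.
8. Courier goes back to the south bank alone.
9. Courier goes to the north bank with the ferret and the fox.

9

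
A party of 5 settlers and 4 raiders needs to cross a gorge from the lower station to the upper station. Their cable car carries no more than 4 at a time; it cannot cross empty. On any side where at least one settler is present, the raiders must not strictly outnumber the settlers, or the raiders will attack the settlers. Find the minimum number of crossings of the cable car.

5

Counting alone: each trip to the upper station takes at most 4 across and each return brings at least 1 back, so after t trips out (and t−1 returns) at most 4t − (t−1) of the 9 are across; that first reaches 9 at t = 3, so at least 5 crossings are needed.
The plan below uses exactly 5 crossings, so it is optimal:
1. 3 raiders → the upper station.  (the lower station: 5S 1R; the upper station: 0S 3R)
2. 1 raider ← the lower station.  (the lower station: 5S 2R; the upper station: 0S 2R)
3. 3 settlers and 1 raider → the upper station.  (the lower station: 2S 1R; the upper station: 3S 3R)
4. 1 raider ← the lower station.  (the lower station: 2S 2R; the upper station: 3S 2R)
5. 2 settlers and 2 raiders → the upper station.  (the lower station: 0S 0R; the upper station: 5S 4R)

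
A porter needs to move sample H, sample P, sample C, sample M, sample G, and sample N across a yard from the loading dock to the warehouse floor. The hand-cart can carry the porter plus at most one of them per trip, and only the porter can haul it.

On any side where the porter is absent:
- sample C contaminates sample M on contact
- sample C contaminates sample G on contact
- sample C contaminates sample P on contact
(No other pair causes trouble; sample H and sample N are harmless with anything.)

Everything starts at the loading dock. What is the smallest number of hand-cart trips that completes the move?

Following every safe sequence of crossings from the start, the most of the 6 that can be at the warehouse floor as the hand-cart arrives there on crossings 1, 3, 5, 7 is 1, 2, 3, 4 respectively; the best ever achieved is 4 of 6.
From crossing 9 on, no configuration arises that was not already reachable earlier: only 36 distinct safe configurations (who is on which side, and where the hand-cart is) can ever be reached, none of them has everyone across, and every continuation just revisits them. So no valid plan exists.

impossible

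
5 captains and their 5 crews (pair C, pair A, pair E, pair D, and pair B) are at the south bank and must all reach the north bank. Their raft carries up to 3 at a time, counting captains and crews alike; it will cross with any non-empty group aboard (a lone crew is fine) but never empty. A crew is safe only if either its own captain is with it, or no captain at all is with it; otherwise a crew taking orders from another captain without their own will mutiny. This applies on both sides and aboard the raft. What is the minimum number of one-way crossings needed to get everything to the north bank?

11

Counting alone: each trip to the north bank takes at most 3 across and each return brings at least 1 back, so after t trips out (and t−1 returns) at most 3t − (t−1) of the 10 are across; that first reaches 10 at t = 5, so at least 9 crossings are needed.
The safety rule pushes this higher. Following every safe sequence of crossings, the most of the 10 that can be at the north bank as the raft arrives there on crossing 9 is 9 — never all 10.
So no plan with fewer than 11 crossings exists, and this one achieves 11:
1. captain C and crew C cross → the north bank.
2. captain C crosses ← the south bank.
3. crew A, crew D, and crew E cross → the north bank.
4. crew C crosses ← the south bank.
5. captain A, captain D, and captain E cross → the north bank.
6. captain A and crew A cross ← the south bank.
7. captain A, captain B, and captain C cross → the north bank.
8. crew E crosses ← the south bank.
9. crew A and crew C cross → the north bank.
10. crew C crosses ← the south bank.
11. crew B, crew C, and crew E cross → the north bank.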